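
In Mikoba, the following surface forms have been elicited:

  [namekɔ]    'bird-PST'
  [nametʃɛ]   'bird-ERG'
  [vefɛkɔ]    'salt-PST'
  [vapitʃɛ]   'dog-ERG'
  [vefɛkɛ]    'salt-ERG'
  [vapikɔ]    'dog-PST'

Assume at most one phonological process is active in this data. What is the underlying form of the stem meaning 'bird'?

The stem for 'bird' ends in [tʃ] in [nametʃɛ] but [k] in [namekɔ].
The stem 'salt' ([vefɛkɛ], [vefɛkɔ]) shows [k] unchanged in both environments, so [k] cannot be basic with [tʃ] derived before the ERG suffix.
The underlying segment must be /tʃ/; palato-alveolar /tʃ/ becomes [k] when no front vowel follows, yielding [k] there.

/nametʃ/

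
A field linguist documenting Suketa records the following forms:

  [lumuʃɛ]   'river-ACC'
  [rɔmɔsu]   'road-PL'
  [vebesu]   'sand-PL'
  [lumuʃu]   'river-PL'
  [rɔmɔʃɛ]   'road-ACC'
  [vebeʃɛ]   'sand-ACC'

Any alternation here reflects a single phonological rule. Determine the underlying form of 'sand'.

The stem for 'sand' ends in [s] in [vebesu] but [ʃ] in [vebeʃɛ].
The stem 'river' ([lumuʃu], [lumuʃɛ]) shows [ʃ] unchanged in both environments, so [ʃ] cannot be basic with [s] derived before the PL suffix.
The alternation reflects palatalization before a front vowel: /s/ becomes palato-alveolar [ʃ] before a front vowel. /s/ is underlying.

/vebes/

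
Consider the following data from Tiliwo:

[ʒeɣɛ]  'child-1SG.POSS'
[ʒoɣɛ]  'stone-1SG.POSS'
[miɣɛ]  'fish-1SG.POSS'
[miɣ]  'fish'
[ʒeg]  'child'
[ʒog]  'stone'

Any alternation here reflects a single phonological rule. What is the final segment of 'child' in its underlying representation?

/g/

In [ʒeɣɛ] and [ʒeg] the final segment of 'child' alternates: [ɣ] ~ [g].
But 'fish' keeps [ɣ] in both environments ([miɣɛ], [miɣ]), so there is no rule changing /ɣ/ to [g] in isolation.
So /g/ is underlying, and a rule of intervocalic spirantization — voiced stops become fricatives between vowels — gives [ɣ].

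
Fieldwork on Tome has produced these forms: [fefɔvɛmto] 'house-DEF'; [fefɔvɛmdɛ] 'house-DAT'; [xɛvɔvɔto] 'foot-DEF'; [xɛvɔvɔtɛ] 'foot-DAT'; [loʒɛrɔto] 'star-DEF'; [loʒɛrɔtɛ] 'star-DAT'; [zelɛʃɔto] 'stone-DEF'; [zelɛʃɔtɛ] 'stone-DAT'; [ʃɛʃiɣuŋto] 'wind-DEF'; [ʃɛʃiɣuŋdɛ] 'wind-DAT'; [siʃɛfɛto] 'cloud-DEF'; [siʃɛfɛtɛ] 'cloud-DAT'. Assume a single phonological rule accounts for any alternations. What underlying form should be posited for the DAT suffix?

The DAT morpheme has two allomorphs, [-dɛ] and [-tɛ].
The DEF suffix, which begins with [t], is invariant after every stem; so [t] is not altered by any rule here.
So the underlying form is /-dɛ/, and voiced stops become voiceless after a vowel.

/-dɛ/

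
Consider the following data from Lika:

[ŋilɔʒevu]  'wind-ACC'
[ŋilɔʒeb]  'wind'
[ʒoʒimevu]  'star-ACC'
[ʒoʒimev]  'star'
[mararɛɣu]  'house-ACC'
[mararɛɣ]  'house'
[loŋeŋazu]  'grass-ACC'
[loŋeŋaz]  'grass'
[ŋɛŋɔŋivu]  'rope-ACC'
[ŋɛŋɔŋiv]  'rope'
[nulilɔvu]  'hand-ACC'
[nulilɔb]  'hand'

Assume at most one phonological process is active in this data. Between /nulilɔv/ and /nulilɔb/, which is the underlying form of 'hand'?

'hand' shows [v] ~ [b] at the end of the stem ([nulilɔvu] vs [nulilɔb]).
Compare 'rope', with invariant [v] in [ŋɛŋɔŋivu] and [ŋɛŋɔŋiv]: an analysis with underlying /v/ and a rule producing [b] in isolation would wrongly predict alternation here too.
The underlying segment must be /b/; voiced stops become fricatives between vowels, yielding [v] there.

/nulilɔb/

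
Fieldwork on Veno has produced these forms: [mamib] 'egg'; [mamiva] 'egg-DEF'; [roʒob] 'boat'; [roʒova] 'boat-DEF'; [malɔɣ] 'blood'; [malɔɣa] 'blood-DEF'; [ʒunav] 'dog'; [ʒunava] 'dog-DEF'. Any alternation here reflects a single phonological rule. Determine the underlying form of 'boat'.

In [roʒob] and [roʒova] the final segment of 'boat' alternates: [b] ~ [v].
Compare 'dog', with invariant [v] in [ʒunav] and [ʒunava]: an analysis with underlying /v/ and a rule producing [b] in isolation would wrongly predict alternation here too.
The underlying segment must be /b/; voiced stops become fricatives between vowels, yielding [v] there.

/roʒob/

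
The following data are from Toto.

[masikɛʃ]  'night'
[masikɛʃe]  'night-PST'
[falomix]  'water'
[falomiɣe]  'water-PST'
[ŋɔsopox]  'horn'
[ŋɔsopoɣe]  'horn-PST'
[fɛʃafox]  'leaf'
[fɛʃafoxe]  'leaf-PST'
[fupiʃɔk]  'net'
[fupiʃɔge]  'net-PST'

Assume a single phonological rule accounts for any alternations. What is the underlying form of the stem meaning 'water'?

/falomiɣ/

'water' shows [x] ~ [ɣ] at the end of the stem ([falomix] vs [falomiɣe]).
Compare 'leaf', with invariant [x] in [fɛʃafox] and [fɛʃafoxe]: an analysis with underlying /x/ and a rule producing [ɣ] before the PST suffix would wrongly predict alternation here too.
The alternation reflects word-final obstruent devoicing: voiced obstruents become voiceless word-finally. /ɣ/ is underlying.
The underlying form of 'water' is therefore /falomiɣ/.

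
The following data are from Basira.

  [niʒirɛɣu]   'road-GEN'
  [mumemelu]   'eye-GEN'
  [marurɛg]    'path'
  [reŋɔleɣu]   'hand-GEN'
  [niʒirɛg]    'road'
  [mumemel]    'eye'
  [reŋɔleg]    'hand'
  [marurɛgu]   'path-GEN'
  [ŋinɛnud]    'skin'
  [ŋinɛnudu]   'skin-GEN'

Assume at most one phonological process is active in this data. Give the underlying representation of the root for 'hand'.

/reŋɔleɣ/

In [reŋɔleg] and [reŋɔleɣu] the final segment of 'hand' alternates: [g] ~ [ɣ].
Compare 'path', with invariant [g] in [marurɛg] and [marurɛgu]: an analysis with underlying /g/ and a rule producing [ɣ] before the GEN suffix would wrongly predict alternation here too.
Therefore /ɣ/ is basic and [g] is derived by word-final hardening (voiced fricatives become stops word-finally).
Hence 'hand' is /reŋɔleɣ/ underlyingly.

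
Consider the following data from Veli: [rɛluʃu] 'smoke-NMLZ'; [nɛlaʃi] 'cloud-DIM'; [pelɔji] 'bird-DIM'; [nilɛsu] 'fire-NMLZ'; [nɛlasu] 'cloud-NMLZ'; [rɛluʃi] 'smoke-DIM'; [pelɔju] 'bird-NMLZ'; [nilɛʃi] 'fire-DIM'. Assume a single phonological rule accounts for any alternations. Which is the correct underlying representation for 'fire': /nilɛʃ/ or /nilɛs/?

In [nilɛʃi] and [nilɛsu] the final segment of 'fire' alternates: [ʃ] ~ [s].
Compare 'smoke', with invariant [ʃ] in [rɛluʃi] and [rɛluʃu]: an analysis with underlying /ʃ/ and a rule producing [s] before the NMLZ suffix would wrongly predict alternation here too.
The alternation reflects palatalization before a front vowel: /s/ becomes palato-alveolar [ʃ] before a front vowel. /s/ is underlying.

/nilɛs/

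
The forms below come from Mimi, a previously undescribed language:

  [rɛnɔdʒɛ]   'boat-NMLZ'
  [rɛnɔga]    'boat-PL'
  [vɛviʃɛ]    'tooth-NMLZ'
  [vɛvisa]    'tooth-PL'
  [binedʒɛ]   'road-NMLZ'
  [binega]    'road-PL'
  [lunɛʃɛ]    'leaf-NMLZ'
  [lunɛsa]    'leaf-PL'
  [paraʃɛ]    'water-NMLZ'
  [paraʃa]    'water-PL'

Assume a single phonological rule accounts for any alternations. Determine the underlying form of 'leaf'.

/lunɛs/

The root 'leaf' surfaces as [lunɛʃɛ] and [lunɛsa], with a stem-final [ʃ] ~ [s] alternation.
If /ʃ/ were underlying and a rule turned it into [s] before the PL suffix, 'water' would also alternate; but it has [ʃ] in both [paraʃɛ] and [paraʃa].
So /s/ is underlying, and a rule of palatalization before a front vowel — /g/ and /s/ become palato-alveolar [dʒ] and [ʃ] before a front vowel — gives [ʃ].
Hence 'leaf' is /lunɛs/ underlyingly.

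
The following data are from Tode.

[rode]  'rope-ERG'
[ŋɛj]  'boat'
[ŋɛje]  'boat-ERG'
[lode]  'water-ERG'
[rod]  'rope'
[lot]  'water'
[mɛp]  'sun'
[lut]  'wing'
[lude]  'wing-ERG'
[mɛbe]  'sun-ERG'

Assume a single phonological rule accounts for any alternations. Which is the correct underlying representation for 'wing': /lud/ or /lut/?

The root 'wing' surfaces as [lude] and [lut], with a stem-final [d] ~ [t] alternation.
If /d/ were underlying and a rule turned it into [t] in isolation, 'rope' would also alternate; but it has [d] in both [rode] and [rod].
The underlying segment must be /t/; voiceless stops become voiced between vowels, yielding [d] there.

/lut/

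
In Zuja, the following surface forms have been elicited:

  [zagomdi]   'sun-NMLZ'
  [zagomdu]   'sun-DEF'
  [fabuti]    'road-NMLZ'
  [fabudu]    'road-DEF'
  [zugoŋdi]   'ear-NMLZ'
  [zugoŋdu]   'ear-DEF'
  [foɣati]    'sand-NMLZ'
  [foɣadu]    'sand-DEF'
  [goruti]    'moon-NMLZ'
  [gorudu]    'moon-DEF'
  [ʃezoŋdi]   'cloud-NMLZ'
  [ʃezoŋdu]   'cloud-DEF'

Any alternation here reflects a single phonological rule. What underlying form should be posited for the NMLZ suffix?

/-ti/

The NMLZ morpheme has two allomorphs, [-di] and [-ti].
By contrast the DEF suffix keeps its initial [d] throughout — that segment must be underlying.
The NMLZ suffix is therefore /-ti/ underlyingly, with post-nasal voicing: voiceless stops become voiced after a nasal.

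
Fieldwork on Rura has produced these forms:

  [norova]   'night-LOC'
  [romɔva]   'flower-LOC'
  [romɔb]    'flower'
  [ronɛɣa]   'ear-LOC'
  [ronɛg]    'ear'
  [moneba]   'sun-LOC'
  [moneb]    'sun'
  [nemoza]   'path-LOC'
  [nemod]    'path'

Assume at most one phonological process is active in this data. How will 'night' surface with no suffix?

[norob]

The root 'flower' surfaces as [romɔva] and [romɔb], with a stem-final [v] ~ [b] alternation.
If /b/ were underlying and a rule turned it into [v] before the LOC suffix, 'sun' would also alternate; but it has [b] in both [moneba] and [moneb].
Therefore /v/ is basic and [b] is derived by word-final hardening (voiced fricatives become stops word-finally).
The one attested form of 'night', [norova], shows underlying /norov/. Applying the same rule word-finally gives [norob].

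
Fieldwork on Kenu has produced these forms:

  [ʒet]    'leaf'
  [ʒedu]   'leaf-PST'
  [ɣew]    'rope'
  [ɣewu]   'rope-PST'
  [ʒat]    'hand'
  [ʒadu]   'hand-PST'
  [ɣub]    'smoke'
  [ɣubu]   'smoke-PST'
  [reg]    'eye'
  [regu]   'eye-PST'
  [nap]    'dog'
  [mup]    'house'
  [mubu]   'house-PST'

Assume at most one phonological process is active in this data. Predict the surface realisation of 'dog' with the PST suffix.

The root 'house' surfaces as [mup] and [mubu], with a stem-final [p] ~ [b] alternation.
Compare 'smoke', with invariant [b] in [ɣub] and [ɣubu]: an analysis with underlying /b/ and a rule producing [p] in isolation would wrongly predict alternation here too.
Therefore /p/ is basic and [b] is derived by intervocalic voicing (voiceless stops become voiced between vowels).
The one attested form of 'dog', [nap], shows underlying /nap/. Applying the same rule between vowels gives [nabu].

[nabu]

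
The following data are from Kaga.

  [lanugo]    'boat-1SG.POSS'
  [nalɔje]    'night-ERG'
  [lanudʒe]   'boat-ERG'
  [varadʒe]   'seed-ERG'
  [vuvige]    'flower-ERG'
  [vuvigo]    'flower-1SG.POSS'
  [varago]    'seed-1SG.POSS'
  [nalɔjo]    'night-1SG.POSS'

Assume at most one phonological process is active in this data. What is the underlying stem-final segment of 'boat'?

/dʒ/

'boat' shows [g] ~ [dʒ] at the end of the stem ([lanugo] vs [lanudʒe]).
If /g/ were underlying and a rule turned it into [dʒ] before the ERG suffix, 'flower' would also alternate; but it has [g] in both [vuvigo] and [vuvige].
The underlying segment must be /dʒ/; palato-alveolar /dʒ/ becomes [g] when no front vowel follows, yielding [g] there.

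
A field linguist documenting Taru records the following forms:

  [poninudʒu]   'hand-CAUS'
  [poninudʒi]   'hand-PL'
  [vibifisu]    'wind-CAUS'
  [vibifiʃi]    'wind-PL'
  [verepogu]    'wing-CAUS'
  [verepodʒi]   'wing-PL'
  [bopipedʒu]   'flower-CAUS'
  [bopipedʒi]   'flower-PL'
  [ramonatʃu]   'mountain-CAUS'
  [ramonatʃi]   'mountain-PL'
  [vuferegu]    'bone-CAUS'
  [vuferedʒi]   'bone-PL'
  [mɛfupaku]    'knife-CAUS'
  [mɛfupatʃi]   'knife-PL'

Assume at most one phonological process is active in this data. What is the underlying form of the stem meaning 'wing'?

The root 'wing' surfaces as [verepogu] and [verepodʒi], with a stem-final [g] ~ [dʒ] alternation.
The stem 'hand' ([poninudʒu], [poninudʒi]) shows [dʒ] unchanged in both environments, so [dʒ] cannot be basic with [g] derived before the CAUS suffix.
Therefore /g/ is basic and [dʒ] is derived by palatalization before a front vowel (/k/, /g/ and /s/ become palato-alveolar [tʃ], [dʒ] and [ʃ] before a front vowel).

/verepog/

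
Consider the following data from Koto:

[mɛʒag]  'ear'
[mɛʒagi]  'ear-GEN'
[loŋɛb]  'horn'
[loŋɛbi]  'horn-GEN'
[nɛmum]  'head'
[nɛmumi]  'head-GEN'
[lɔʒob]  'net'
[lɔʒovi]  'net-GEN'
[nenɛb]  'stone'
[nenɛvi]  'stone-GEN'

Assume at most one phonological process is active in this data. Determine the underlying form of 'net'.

/lɔʒov/

'net' shows [b] ~ [v] at the end of the stem ([lɔʒob] vs [lɔʒovi]).
If /b/ were underlying and a rule turned it into [v] before the GEN suffix, 'horn' would also alternate; but it has [b] in both [loŋɛb] and [loŋɛbi].
Therefore /v/ is basic and [b] is derived by word-final hardening (voiced fricatives become stops word-finally).
So 'net' = /lɔʒov/.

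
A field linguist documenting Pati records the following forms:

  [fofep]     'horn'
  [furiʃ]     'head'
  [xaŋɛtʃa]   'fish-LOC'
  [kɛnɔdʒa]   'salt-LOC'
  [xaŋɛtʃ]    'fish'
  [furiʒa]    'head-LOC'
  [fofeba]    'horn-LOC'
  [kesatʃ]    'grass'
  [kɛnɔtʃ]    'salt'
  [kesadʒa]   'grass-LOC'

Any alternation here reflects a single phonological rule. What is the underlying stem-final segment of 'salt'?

The stem for 'salt' ends in [dʒ] in [kɛnɔdʒa] but [tʃ] in [kɛnɔtʃ].
The stem 'fish' ([xaŋɛtʃa], [xaŋɛtʃ]) shows [tʃ] unchanged in both environments, so [tʃ] cannot be basic with [dʒ] derived before the LOC suffix.
Therefore /dʒ/ is basic and [tʃ] is derived by word-final obstruent devoicing (voiced obstruents become voiceless word-finally).

/dʒ/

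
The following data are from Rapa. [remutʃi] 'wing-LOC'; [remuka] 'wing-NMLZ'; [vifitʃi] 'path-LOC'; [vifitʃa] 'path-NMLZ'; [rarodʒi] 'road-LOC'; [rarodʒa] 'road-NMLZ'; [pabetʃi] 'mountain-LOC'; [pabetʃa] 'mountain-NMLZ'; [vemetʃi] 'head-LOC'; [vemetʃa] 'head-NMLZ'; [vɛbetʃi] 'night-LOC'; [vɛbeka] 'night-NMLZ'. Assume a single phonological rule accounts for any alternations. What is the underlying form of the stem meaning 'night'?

The stem for 'night' ends in [tʃ] in [vɛbetʃi] but [k] in [vɛbeka].
If /tʃ/ were underlying and a rule turned it into [k] before the NMLZ suffix, 'head' would also alternate; but it has [tʃ] in both [vemetʃi] and [vemetʃa].
Therefore /k/ is basic and [tʃ] is derived by palatalization before a front vowel (/k/ becomes palato-alveolar [tʃ] before a front vowel).

/vɛbek/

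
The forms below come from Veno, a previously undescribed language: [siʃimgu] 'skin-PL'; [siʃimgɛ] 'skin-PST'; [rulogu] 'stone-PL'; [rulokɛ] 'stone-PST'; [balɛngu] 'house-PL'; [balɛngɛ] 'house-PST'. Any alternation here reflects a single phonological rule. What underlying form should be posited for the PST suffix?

/-kɛ/

The PST morpheme has two allomorphs, [-gɛ] and [-kɛ].
By contrast the PL suffix keeps its initial [g] throughout — that segment must be underlying.
The PST suffix is therefore /-kɛ/ underlyingly, with post-nasal voicing: voiceless stops become voiced after a nasal.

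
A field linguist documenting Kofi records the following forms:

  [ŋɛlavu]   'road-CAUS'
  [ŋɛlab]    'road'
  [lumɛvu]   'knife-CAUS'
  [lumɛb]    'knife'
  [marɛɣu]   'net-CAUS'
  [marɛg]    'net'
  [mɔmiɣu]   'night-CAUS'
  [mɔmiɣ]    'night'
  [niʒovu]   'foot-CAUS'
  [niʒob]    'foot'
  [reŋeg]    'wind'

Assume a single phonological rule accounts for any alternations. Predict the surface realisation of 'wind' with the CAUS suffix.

The stem for 'net' ends in [ɣ] in [marɛɣu] but [g] in [marɛg].
The stem 'night' ([mɔmiɣu], [mɔmiɣ]) shows [ɣ] unchanged in both environments, so [ɣ] cannot be basic with [g] derived in isolation.
The alternation reflects intervocalic spirantization: voiced stops become fricatives between vowels. /g/ is underlying.
The one attested form of 'wind', [reŋeg], shows underlying /reŋeg/. Applying the same rule between vowels gives [reŋeɣu].

[reŋeɣu]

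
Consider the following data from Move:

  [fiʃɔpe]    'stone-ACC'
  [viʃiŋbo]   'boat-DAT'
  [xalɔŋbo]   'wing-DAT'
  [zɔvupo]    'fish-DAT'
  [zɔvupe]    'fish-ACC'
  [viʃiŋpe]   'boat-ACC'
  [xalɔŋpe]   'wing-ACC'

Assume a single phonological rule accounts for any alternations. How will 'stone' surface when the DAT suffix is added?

The DAT suffix surfaces as [-bo] and [-po], depending on the final segment of the stem.
By contrast the ACC suffix keeps its initial [p] throughout — that segment must be underlying.
The DAT suffix is therefore /-bo/ underlyingly, with post-vocalic devoicing: voiced stops become voiceless after a vowel.
After 'stone', which ends in a vowel, the suffix surfaces as [-po], giving [fiʃɔpo].

[fiʃɔpo]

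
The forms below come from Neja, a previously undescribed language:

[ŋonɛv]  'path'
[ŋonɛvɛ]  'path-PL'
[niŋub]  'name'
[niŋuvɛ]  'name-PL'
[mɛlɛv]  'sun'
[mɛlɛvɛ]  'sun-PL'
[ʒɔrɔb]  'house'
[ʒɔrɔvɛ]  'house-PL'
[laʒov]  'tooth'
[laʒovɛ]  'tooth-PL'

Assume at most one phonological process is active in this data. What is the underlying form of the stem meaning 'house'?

The root 'house' surfaces as [ʒɔrɔb] and [ʒɔrɔvɛ], with a stem-final [b] ~ [v] alternation.
If /v/ were underlying and a rule turned it into [b] in isolation, 'tooth' would also alternate; but it has [v] in both [laʒov] and [laʒovɛ].
The underlying segment must be /b/; voiced stops become fricatives between vowels, yielding [v] there.

/ʒɔrɔb/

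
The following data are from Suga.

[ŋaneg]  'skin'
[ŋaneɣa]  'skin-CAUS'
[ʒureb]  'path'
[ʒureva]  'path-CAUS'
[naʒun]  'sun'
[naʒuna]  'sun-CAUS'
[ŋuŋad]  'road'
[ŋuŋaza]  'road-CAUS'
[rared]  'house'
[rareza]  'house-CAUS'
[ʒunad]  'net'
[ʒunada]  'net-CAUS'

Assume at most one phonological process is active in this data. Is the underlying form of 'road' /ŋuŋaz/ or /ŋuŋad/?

'road' shows [d] ~ [z] at the end of the stem ([ŋuŋad] vs [ŋuŋaza]).
But 'net' keeps [d] in both environments ([ʒunad], [ʒunada]), so there is no rule changing /d/ to [z] before the CAUS suffix.
So /z/ is underlying, and a rule of word-final hardening — voiced fricatives become stops word-finally — gives [d].

/ŋuŋaz/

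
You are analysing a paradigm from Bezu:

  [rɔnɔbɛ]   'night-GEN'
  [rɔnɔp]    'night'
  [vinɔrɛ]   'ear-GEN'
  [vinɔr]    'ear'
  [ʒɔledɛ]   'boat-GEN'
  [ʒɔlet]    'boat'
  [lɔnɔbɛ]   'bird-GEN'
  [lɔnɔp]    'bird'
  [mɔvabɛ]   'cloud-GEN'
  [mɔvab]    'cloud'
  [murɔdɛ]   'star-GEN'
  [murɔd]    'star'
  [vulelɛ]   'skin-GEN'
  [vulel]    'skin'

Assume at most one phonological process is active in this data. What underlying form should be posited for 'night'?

The root 'night' surfaces as [rɔnɔbɛ] and [rɔnɔp], with a stem-final [b] ~ [p] alternation.
But 'cloud' keeps [b] in both environments ([mɔvabɛ], [mɔvab]), so there is no rule changing /b/ to [p] in isolation.
The underlying segment must be /p/; voiceless stops become voiced between vowels, yielding [b] there.

/rɔnɔp/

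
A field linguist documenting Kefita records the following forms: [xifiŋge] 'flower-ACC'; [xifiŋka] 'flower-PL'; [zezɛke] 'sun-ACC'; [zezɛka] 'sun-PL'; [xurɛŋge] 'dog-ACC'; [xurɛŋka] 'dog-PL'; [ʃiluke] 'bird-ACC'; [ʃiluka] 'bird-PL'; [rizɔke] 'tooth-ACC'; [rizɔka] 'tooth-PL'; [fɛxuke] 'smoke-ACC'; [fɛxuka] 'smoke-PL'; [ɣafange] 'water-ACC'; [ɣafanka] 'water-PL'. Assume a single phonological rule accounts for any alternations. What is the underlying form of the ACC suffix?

The ACC suffix surfaces as [-ge] and [-ke], depending on the final segment of the stem.
The PL suffix, which begins with [k], is invariant after every stem; so [k] is not altered by any rule here.
The ACC suffix is therefore /-ge/ underlyingly, with post-vocalic devoicing: voiced stops become voiceless after a vowel.

/-ge/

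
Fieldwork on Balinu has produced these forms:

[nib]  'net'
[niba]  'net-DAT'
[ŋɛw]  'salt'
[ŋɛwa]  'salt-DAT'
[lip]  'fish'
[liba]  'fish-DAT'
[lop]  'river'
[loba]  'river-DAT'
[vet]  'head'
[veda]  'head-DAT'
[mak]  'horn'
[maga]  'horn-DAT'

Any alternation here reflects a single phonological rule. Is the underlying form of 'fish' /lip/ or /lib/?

/lip/

'fish' shows [p] ~ [b] at the end of the stem ([lip] vs [liba]).
But 'net' keeps [b] in both environments ([nib], [niba]), so there is no rule changing /b/ to [p] in isolation.
The underlying segment must be /p/; voiceless stops become voiced between vowels, yielding [b] there.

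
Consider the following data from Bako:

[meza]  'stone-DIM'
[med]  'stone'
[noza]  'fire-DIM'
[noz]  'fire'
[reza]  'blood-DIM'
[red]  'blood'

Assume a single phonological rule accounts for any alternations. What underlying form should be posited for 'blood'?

/red/

'blood' shows [z] ~ [d] at the end of the stem ([reza] vs [red]).
Compare 'fire', with invariant [z] in [noza] and [noz]: an analysis with underlying /z/ and a rule producing [d] in isolation would wrongly predict alternation here too.
The alternation reflects intervocalic spirantization: voiced stops become fricatives between vowels. /d/ is underlying.
The underlying form of 'blood' is therefore /red/.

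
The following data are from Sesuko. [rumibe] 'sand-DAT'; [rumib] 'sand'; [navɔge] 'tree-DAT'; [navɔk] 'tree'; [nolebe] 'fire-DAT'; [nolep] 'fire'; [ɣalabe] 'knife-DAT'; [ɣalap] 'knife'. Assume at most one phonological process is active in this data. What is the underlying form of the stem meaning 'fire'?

In [nolebe] and [nolep] the final segment of 'fire' alternates: [b] ~ [p].
If /b/ were underlying and a rule turned it into [p] in isolation, 'sand' would also alternate; but it has [b] in both [rumibe] and [rumib].
The alternation reflects intervocalic voicing: voiceless stops become voiced between vowels. /p/ is underlying.

/nolep/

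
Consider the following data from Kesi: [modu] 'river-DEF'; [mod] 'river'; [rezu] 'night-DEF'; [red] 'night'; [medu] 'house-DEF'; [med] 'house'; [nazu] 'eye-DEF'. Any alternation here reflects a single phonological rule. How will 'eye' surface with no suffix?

'night' shows [z] ~ [d] at the end of the stem ([rezu] vs [red]).
The stem 'house' ([medu], [med]) shows [d] unchanged in both environments, so [d] cannot be basic with [z] derived before the DEF suffix.
Therefore /z/ is basic and [d] is derived by word-final hardening (voiced fricatives become stops word-finally).
The one attested form of 'eye', [nazu], shows underlying /naz/. Applying the same rule word-finally gives [nad].

[nad]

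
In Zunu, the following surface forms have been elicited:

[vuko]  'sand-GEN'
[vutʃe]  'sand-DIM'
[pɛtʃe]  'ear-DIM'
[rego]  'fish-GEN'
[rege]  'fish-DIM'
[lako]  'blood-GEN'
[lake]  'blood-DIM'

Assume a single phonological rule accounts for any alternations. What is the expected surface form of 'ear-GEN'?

[pɛko]

The root 'sand' surfaces as [vuko] and [vutʃe], with a stem-final [k] ~ [tʃ] alternation.
If /k/ were underlying and a rule turned it into [tʃ] before the DIM suffix, 'blood' would also alternate; but it has [k] in both [lako] and [lake].
Therefore /tʃ/ is basic and [k] is derived by depalatalization (palato-alveolar /tʃ/ becomes [k] when no front vowel follows).
The one attested form of 'ear', [pɛtʃe], shows underlying /pɛtʃ/. Applying the same rule when no front vowel follows gives [pɛko].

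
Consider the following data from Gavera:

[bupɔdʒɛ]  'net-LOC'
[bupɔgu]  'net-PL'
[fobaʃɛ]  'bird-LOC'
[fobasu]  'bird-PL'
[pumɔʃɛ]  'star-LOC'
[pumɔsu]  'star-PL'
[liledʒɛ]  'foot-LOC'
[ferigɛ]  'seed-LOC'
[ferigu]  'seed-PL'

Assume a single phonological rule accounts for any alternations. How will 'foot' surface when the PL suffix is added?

[lilegu]

In [bupɔdʒɛ] and [bupɔgu] the final segment of 'net' alternates: [dʒ] ~ [g].
But 'seed' keeps [g] in both environments ([ferigɛ], [ferigu]), so there is no rule changing /g/ to [dʒ] before the LOC suffix.
The alternation reflects depalatalization: palato-alveolar /dʒ/ and /ʃ/ become [g] and [s] when no front vowel follows. /dʒ/ is underlying.
The one attested form of 'foot', [liledʒɛ], shows underlying /liledʒ/. Applying the same rule when no front vowel follows gives [lilegu].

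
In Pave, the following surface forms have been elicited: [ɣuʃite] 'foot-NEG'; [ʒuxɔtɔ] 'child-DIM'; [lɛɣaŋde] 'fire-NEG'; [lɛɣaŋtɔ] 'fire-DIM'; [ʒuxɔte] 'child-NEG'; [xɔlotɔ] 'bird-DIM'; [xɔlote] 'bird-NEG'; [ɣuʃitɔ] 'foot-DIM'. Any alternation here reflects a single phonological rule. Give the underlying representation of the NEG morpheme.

/-de/

The NEG morpheme has two allomorphs, [-de] and [-te].
The DIM suffix, which begins with [t], is invariant after every stem; so [t] is not altered by any rule here.
The NEG suffix is therefore /-de/ underlyingly, with post-vocalic devoicing: voiced stops become voiceless after a vowel.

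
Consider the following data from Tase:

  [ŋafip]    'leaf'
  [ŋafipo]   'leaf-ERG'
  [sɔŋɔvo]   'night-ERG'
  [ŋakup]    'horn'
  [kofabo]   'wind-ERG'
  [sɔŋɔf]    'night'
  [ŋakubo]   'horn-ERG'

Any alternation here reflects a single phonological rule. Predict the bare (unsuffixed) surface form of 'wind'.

[kofap]

In [ŋakubo] and [ŋakup] the final segment of 'horn' alternates: [b] ~ [p].
If /p/ were underlying and a rule turned it into [b] before the ERG suffix, 'leaf' would also alternate; but it has [p] in both [ŋafipo] and [ŋafip].
Therefore /b/ is basic and [p] is derived by word-final obstruent devoicing (voiced obstruents become voiceless word-finally).
The one attested form of 'wind', [kofabo], shows underlying /kofab/. Applying the same rule word-finally gives [kofap].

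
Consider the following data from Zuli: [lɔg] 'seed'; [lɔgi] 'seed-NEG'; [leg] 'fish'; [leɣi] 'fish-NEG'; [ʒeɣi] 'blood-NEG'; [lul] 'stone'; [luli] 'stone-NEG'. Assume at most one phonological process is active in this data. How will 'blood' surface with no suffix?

In [leg] and [leɣi] the final segment of 'fish' alternates: [g] ~ [ɣ].
But 'seed' keeps [g] in both environments ([lɔg], [lɔgi]), so there is no rule changing /g/ to [ɣ] before the NEG suffix.
The underlying segment must be /ɣ/; voiced fricatives become stops word-finally, yielding [g] there.
The one attested form of 'blood', [ʒeɣi], shows underlying /ʒeɣ/. Applying the same rule word-finally gives [ʒeg].

[ʒeg]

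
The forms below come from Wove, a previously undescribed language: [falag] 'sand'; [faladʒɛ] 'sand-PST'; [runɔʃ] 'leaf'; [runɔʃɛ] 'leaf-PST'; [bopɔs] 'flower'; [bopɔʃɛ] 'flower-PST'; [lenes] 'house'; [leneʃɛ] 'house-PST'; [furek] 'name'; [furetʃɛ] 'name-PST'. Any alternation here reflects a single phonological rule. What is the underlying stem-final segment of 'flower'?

/s/

The root 'flower' surfaces as [bopɔs] and [bopɔʃɛ], with a stem-final [s] ~ [ʃ] alternation.
The stem 'leaf' ([runɔʃ], [runɔʃɛ]) shows [ʃ] unchanged in both environments, so [ʃ] cannot be basic with [s] derived in isolation.
The underlying segment must be /s/; /k/, /g/ and /s/ become palato-alveolar [tʃ], [dʒ] and [ʃ] before a front vowel, yielding [ʃ] there.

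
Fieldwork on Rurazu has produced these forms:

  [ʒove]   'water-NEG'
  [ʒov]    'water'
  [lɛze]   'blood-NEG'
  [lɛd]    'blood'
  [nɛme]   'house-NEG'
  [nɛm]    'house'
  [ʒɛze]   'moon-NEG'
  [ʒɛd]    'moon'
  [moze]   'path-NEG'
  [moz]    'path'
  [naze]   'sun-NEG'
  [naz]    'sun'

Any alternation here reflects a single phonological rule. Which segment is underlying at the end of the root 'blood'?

/d/

The stem for 'blood' ends in [z] in [lɛze] but [d] in [lɛd].
Compare 'path', with invariant [z] in [moze] and [moz]: an analysis with underlying /z/ and a rule producing [d] in isolation would wrongly predict alternation here too.
The alternation reflects intervocalic spirantization: voiced stops become fricatives between vowels. /d/ is underlying.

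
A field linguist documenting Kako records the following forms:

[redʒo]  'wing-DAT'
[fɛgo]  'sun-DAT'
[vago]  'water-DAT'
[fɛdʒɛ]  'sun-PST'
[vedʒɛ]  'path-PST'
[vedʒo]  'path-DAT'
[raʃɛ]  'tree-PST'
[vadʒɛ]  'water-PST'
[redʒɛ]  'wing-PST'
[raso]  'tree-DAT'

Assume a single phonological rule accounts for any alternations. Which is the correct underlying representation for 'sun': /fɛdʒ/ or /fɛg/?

The stem for 'sun' ends in [g] in [fɛgo] but [dʒ] in [fɛdʒɛ].
But 'path' keeps [dʒ] in both environments ([vedʒo], [vedʒɛ]), so there is no rule changing /dʒ/ to [g] before the DAT suffix.
The alternation reflects palatalization before a front vowel: /g/ and /s/ become palato-alveolar [dʒ] and [ʃ] before a front vowel. /g/ is underlying.

/fɛg/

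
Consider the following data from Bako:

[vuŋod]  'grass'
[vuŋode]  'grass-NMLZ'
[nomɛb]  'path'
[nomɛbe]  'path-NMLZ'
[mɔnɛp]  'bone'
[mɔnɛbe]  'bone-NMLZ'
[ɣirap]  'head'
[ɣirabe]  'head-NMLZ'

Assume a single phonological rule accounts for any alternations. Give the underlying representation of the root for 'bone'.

The stem for 'bone' ends in [p] in [mɔnɛp] but [b] in [mɔnɛbe].
But 'path' keeps [b] in both environments ([nomɛb], [nomɛbe]), so there is no rule changing /b/ to [p] in isolation.
The alternation reflects intervocalic voicing: voiceless stops become voiced between vowels. /p/ is underlying.

/mɔnɛp/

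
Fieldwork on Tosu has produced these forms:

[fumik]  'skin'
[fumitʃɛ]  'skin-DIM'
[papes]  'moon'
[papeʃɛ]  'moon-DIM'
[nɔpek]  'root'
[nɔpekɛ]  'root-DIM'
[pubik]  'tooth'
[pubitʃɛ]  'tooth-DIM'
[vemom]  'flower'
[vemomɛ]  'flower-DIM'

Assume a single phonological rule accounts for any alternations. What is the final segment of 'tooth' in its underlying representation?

In [pubik] and [pubitʃɛ] the final segment of 'tooth' alternates: [k] ~ [tʃ].
But 'root' keeps [k] in both environments ([nɔpek], [nɔpekɛ]), so there is no rule changing /k/ to [tʃ] before the DIM suffix.
Therefore /tʃ/ is basic and [k] is derived by depalatalization (palato-alveolar /tʃ/ and /ʃ/ become [k] and [s] when no front vowel follows).

/tʃ/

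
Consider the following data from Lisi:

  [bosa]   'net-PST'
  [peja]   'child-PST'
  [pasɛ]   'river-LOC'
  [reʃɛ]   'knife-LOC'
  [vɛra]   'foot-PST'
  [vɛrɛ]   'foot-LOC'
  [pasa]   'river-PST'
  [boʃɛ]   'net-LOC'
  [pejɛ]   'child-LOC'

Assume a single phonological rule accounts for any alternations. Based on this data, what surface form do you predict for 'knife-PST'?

[resa]

The stem for 'net' ends in [s] in [bosa] but [ʃ] in [boʃɛ].
But 'river' keeps [s] in both environments ([pasa], [pasɛ]), so there is no rule changing /s/ to [ʃ] before the LOC suffix.
So /ʃ/ is underlying, and a rule of depalatalization — palato-alveolar /ʃ/ becomes [s] when no front vowel follows — gives [s].
The one attested form of 'knife', [reʃɛ], shows underlying /reʃ/. Applying the same rule when no front vowel follows gives [resa].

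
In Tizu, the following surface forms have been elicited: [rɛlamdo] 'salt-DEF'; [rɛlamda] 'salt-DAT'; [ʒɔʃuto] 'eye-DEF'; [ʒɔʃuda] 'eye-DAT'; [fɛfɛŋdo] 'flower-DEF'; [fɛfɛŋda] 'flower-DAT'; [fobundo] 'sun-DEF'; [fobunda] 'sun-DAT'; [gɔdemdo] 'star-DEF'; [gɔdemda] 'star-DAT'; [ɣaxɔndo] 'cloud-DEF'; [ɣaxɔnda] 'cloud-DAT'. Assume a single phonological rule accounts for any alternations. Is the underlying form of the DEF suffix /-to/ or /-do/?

/-to/

The DEF morpheme has two allomorphs, [-do] and [-to].
The DAT suffix, which begins with [d], is invariant after every stem; so [d] is not altered by any rule here.
So the underlying form is /-to/, and voiceless stops become voiced after a nasal.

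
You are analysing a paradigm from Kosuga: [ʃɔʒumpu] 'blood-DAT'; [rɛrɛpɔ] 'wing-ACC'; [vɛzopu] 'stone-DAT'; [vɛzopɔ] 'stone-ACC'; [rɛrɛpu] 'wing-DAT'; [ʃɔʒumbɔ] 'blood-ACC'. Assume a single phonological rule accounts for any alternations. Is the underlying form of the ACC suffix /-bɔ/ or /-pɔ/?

/-bɔ/

The ACC morpheme has two allomorphs, [-bɔ] and [-pɔ].
By contrast the DAT suffix keeps its initial [p] throughout — that segment must be underlying.
So the underlying form is /-bɔ/, and voiced stops become voiceless after a vowel.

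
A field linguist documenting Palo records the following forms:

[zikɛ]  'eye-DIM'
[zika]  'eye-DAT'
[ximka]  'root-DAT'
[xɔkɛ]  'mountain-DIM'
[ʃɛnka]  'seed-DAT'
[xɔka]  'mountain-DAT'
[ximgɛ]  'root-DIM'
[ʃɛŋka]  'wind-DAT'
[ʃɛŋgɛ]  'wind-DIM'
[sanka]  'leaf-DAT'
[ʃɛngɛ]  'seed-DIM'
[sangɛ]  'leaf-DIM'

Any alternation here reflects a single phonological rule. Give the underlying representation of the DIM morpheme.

/-gɛ/

The DIM suffix surfaces as [-gɛ] and [-kɛ], depending on the final segment of the stem.
By contrast the DAT suffix keeps its initial [k] throughout — that segment must be underlying.
So the underlying form is /-gɛ/, and voiced stops become voiceless after a vowel.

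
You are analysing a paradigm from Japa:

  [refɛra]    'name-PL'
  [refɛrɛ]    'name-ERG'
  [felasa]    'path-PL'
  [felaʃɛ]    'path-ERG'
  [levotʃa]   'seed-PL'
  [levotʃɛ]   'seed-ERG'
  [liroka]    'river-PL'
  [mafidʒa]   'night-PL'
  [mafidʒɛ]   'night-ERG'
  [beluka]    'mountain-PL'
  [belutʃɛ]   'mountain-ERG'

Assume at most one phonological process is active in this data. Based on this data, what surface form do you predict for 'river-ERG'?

'mountain' shows [k] ~ [tʃ] at the end of the stem ([beluka] vs [belutʃɛ]).
The stem 'seed' ([levotʃa], [levotʃɛ]) shows [tʃ] unchanged in both environments, so [tʃ] cannot be basic with [k] derived before the PL suffix.
The alternation reflects palatalization before a front vowel: /k/ and /s/ become palato-alveolar [tʃ] and [ʃ] before a front vowel. /k/ is underlying.
From [liroka] the stem 'river' is /lirok/; before a front vowel this yields [lirotʃɛ].

[lirotʃɛ]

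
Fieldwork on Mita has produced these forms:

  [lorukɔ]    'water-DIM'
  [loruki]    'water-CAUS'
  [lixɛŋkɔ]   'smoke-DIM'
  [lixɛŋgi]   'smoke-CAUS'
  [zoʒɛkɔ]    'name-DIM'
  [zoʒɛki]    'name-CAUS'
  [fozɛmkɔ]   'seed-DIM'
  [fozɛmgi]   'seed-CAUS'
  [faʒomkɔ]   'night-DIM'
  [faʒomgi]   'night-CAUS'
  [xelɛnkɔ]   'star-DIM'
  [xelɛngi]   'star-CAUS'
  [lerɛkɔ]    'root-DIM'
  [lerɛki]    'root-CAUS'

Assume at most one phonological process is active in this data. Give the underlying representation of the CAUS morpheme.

/-gi/

The CAUS morpheme has two allomorphs, [-gi] and [-ki].
By contrast the DIM suffix keeps its initial [k] throughout — that segment must be underlying.
So the underlying form is /-gi/, and voiced stops become voiceless after a vowel.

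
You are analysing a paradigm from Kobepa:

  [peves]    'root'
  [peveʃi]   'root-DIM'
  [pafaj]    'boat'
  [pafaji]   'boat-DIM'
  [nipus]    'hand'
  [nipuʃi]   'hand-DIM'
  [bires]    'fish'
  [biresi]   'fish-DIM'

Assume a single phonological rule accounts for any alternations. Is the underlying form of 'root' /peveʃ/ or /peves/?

/peveʃ/

'root' shows [s] ~ [ʃ] at the end of the stem ([peves] vs [peveʃi]).
But 'fish' keeps [s] in both environments ([bires], [biresi]), so there is no rule changing /s/ to [ʃ] before the DIM suffix.
The alternation reflects depalatalization: palato-alveolar /ʃ/ becomes [s] when no front vowel follows. /ʃ/ is underlying.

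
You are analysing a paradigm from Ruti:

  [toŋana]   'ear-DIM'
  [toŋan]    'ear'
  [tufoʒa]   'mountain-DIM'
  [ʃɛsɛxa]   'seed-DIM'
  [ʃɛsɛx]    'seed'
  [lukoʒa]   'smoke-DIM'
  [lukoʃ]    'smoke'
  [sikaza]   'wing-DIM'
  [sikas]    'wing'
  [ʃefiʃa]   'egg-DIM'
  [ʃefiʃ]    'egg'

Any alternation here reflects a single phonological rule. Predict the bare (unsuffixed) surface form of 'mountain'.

In [lukoʒa] and [lukoʃ] the final segment of 'smoke' alternates: [ʒ] ~ [ʃ].
But 'egg' keeps [ʃ] in both environments ([ʃefiʃa], [ʃefiʃ]), so there is no rule changing /ʃ/ to [ʒ] before the DIM suffix.
The underlying segment must be /ʒ/; voiced obstruents become voiceless word-finally, yielding [ʃ] there.
The one attested form of 'mountain', [tufoʒa], shows underlying /tufoʒ/. Applying the same rule word-finally gives [tufoʃ].

[tufoʃ]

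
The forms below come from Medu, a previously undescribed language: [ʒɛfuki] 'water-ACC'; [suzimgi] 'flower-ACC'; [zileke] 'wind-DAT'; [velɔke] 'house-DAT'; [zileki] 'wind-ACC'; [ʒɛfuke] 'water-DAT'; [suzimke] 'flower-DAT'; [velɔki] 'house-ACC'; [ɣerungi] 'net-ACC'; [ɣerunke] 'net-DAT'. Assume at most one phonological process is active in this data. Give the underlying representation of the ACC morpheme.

/-gi/

The ACC morpheme has two allomorphs, [-gi] and [-ki].
The DAT suffix, which begins with [k], is invariant after every stem; so [k] is not altered by any rule here.
So the underlying form is /-gi/, and voiced stops become voiceless after a vowel.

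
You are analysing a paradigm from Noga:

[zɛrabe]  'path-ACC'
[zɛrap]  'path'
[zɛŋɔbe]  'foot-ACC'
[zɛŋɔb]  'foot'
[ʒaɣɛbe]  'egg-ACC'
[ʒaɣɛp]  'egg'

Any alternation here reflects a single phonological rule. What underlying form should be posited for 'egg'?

In [ʒaɣɛbe] and [ʒaɣɛp] the final segment of 'egg' alternates: [b] ~ [p].
If /b/ were underlying and a rule turned it into [p] in isolation, 'foot' would also alternate; but it has [b] in both [zɛŋɔbe] and [zɛŋɔb].
The underlying segment must be /p/; voiceless stops become voiced between vowels, yielding [b] there.

/ʒaɣɛp/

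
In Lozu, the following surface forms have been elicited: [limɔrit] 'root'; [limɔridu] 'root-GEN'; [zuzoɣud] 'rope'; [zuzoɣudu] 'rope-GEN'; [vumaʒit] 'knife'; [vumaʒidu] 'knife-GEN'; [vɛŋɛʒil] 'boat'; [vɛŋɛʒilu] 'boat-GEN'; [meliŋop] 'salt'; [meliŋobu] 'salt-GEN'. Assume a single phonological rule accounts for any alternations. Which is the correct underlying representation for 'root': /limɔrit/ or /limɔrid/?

/limɔrit/

The root 'root' surfaces as [limɔrit] and [limɔridu], with a stem-final [t] ~ [d] alternation.
The stem 'rope' ([zuzoɣud], [zuzoɣudu]) shows [d] unchanged in both environments, so [d] cannot be basic with [t] derived in isolation.
So /t/ is underlying, and a rule of intervocalic voicing — voiceless stops become voiced between vowels — gives [d].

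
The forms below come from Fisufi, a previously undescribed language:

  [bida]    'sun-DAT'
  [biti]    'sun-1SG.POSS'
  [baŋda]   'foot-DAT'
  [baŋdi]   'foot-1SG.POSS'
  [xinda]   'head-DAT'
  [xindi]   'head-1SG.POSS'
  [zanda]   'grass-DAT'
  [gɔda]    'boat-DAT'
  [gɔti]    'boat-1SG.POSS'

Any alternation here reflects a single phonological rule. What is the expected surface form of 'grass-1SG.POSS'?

[zandi]

The 1SG.POSS suffix surfaces as [-di] and [-ti], depending on the final segment of the stem.
The DAT suffix, which begins with [d], is invariant after every stem; so [d] is not altered by any rule here.
So the underlying form is /-ti/, and voiceless stops become voiced after a nasal.
After 'grass', which ends in a nasal, the suffix surfaces as [-di], giving [zandi].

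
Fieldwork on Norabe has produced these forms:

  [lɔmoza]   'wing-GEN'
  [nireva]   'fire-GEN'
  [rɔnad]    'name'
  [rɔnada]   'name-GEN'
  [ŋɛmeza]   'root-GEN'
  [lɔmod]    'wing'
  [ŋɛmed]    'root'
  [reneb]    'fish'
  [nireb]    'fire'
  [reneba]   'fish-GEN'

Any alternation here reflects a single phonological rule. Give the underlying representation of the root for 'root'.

The stem for 'root' ends in [d] in [ŋɛmed] but [z] in [ŋɛmeza].
But 'name' keeps [d] in both environments ([rɔnad], [rɔnada]), so there is no rule changing /d/ to [z] before the GEN suffix.
The underlying segment must be /z/; voiced fricatives become stops word-finally, yielding [d] there.

/ŋɛmez/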